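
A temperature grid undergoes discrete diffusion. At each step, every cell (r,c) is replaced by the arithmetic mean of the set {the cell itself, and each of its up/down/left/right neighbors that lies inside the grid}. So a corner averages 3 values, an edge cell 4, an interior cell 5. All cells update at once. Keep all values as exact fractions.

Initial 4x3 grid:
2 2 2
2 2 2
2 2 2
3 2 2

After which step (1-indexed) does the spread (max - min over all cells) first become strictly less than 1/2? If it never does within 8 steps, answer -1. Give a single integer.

Step 1: max=7/3, min=2, spread=1/3
  -> spread < 1/2 first at step 1
Step 2: max=41/18, min=2, spread=5/18
Step 3: max=473/216, min=2, spread=41/216
Step 4: max=56057/25920, min=2, spread=4217/25920
Step 5: max=3319549/1555200, min=14479/7200, spread=38417/311040
Step 6: max=197824211/93312000, min=290597/144000, spread=1903471/18662400
Step 7: max=11798429089/5598720000, min=8755759/4320000, spread=18038617/223948800
Step 8: max=705114582851/335923200000, min=790526759/388800000, spread=883978523/13436928000

Answer: 1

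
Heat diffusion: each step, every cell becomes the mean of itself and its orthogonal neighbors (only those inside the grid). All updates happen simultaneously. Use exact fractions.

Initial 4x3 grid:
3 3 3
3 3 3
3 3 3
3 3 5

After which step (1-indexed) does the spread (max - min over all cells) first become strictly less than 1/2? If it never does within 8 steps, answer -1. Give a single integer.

Answer: 3

Derivation:
Step 1: max=11/3, min=3, spread=2/3
Step 2: max=32/9, min=3, spread=5/9
Step 3: max=365/108, min=3, spread=41/108
  -> spread < 1/2 first at step 3
Step 4: max=43097/12960, min=3, spread=4217/12960
Step 5: max=2541949/777600, min=10879/3600, spread=38417/155520
Step 6: max=151168211/46656000, min=218597/72000, spread=1903471/9331200
Step 7: max=8999069089/2799360000, min=6595759/2160000, spread=18038617/111974400
Step 8: max=537152982851/167961600000, min=596126759/194400000, spread=883978523/6718464000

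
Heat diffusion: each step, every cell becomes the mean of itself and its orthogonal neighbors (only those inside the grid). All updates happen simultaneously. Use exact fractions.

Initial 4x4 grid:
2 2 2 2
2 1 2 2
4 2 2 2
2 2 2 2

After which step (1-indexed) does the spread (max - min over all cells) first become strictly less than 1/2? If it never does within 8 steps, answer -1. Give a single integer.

Step 1: max=8/3, min=7/4, spread=11/12
Step 2: max=577/240, min=151/80, spread=31/60
Step 3: max=5047/2160, min=1539/800, spread=8917/21600
  -> spread < 1/2 first at step 3
Step 4: max=29249/12960, min=46481/24000, spread=207463/648000
Step 5: max=4307023/1944000, min=420731/216000, spread=130111/486000
Step 6: max=127101193/58320000, min=12675341/6480000, spread=3255781/14580000
Step 7: max=3769410847/1749600000, min=382218827/194400000, spread=82360351/437400000
Step 8: max=22403775701/10497600000, min=11524507469/5832000000, spread=2074577821/13122000000

Answer: 3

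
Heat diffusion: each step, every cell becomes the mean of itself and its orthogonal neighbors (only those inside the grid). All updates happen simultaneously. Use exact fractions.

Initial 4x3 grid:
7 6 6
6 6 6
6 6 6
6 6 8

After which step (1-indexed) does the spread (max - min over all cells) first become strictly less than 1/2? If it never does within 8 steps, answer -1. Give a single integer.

Answer: 2

Derivation:
Step 1: max=20/3, min=6, spread=2/3
Step 2: max=59/9, min=97/16, spread=71/144
  -> spread < 1/2 first at step 2
Step 3: max=689/108, min=881/144, spread=113/432
Step 4: max=81977/12960, min=17683/2880, spread=4807/25920
Step 5: max=4883281/777600, min=63787853/10368000, spread=3967681/31104000
Step 6: max=291977639/46656000, min=574437923/93312000, spread=1903471/18662400
Step 7: max=17472160921/2799360000, min=34493356417/5598720000, spread=18038617/223948800
Step 8: max=1046622142739/167961600000, min=2071144822403/335923200000, spread=883978523/13436928000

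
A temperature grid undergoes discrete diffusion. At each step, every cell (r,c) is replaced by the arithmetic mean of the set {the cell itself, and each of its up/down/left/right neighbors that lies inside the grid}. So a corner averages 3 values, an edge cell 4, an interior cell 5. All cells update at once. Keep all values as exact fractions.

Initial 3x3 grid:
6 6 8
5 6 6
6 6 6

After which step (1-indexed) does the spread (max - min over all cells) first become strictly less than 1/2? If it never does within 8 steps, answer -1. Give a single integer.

Step 1: max=20/3, min=17/3, spread=1
Step 2: max=59/9, min=1373/240, spread=601/720
Step 3: max=853/135, min=12523/2160, spread=25/48
Step 4: max=202889/32400, min=764081/129600, spread=211/576
  -> spread < 1/2 first at step 4
Step 5: max=6012929/972000, min=46104307/7776000, spread=1777/6912
Step 6: max=717807851/116640000, min=2787019529/466560000, spread=14971/82944
Step 7: max=2678225167/437400000, min=167859257563/27993600000, spread=126121/995328
Step 8: max=2563807403309/419904000000, min=10105815691361/1679616000000, spread=1062499/11943936

Answer: 4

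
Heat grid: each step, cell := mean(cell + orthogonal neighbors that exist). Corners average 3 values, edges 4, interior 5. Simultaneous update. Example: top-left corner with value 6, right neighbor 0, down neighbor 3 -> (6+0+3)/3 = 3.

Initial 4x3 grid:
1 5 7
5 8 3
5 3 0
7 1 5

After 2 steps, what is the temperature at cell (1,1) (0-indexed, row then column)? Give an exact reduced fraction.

Answer: 227/50

Derivation:
Step 1: cell (1,1) = 24/5
Step 2: cell (1,1) = 227/50
Full grid after step 2:
  41/9 1123/240 59/12
  1093/240 227/50 341/80
  1049/240 399/100 253/80
  40/9 103/30 35/12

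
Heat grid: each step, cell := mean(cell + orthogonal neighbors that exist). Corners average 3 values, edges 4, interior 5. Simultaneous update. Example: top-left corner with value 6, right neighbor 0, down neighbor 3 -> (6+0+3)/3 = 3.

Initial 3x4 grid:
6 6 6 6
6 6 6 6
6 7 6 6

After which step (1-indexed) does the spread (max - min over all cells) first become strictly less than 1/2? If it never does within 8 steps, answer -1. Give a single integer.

Answer: 1

Derivation:
Step 1: max=19/3, min=6, spread=1/3
  -> spread < 1/2 first at step 1
Step 2: max=751/120, min=6, spread=31/120
Step 3: max=6691/1080, min=6, spread=211/1080
Step 4: max=664897/108000, min=10847/1800, spread=14077/108000
Step 5: max=5972407/972000, min=651683/108000, spread=5363/48600
Step 6: max=178700809/29160000, min=362869/60000, spread=93859/1166400
Step 7: max=10707874481/1749600000, min=588536467/97200000, spread=4568723/69984000
Step 8: max=641636435629/104976000000, min=17677618889/2916000000, spread=8387449/167961600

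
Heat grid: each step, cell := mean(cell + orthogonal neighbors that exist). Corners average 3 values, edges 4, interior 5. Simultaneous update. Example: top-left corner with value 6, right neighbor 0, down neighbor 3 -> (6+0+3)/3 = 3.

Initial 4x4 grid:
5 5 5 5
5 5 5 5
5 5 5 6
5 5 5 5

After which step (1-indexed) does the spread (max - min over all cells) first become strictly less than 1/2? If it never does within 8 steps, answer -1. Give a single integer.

Answer: 1

Derivation:
Step 1: max=16/3, min=5, spread=1/3
  -> spread < 1/2 first at step 1
Step 2: max=631/120, min=5, spread=31/120
Step 3: max=5611/1080, min=5, spread=211/1080
Step 4: max=556843/108000, min=5, spread=16843/108000
Step 5: max=4998643/972000, min=45079/9000, spread=130111/972000
Step 6: max=149442367/29160000, min=2707159/540000, spread=3255781/29160000
Step 7: max=4474353691/874800000, min=2711107/540000, spread=82360351/874800000
Step 8: max=133971316891/26244000000, min=488506441/97200000, spread=2074577821/26244000000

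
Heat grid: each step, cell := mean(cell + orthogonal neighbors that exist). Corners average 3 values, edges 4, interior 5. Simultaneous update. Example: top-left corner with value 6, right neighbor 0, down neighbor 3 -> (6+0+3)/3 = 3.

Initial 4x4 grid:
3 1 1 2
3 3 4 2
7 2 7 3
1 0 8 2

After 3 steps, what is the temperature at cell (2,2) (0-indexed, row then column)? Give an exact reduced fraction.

Step 1: cell (2,2) = 24/5
Step 2: cell (2,2) = 79/20
Step 3: cell (2,2) = 4411/1200
Full grid after step 3:
  5801/2160 4697/1800 4387/1800 5209/2160
  22343/7200 17987/6000 18379/6000 21463/7200
  23047/7200 4163/1200 4411/1200 1055/288
  6973/2160 3089/900 173/45 8573/2160

Answer: 4411/1200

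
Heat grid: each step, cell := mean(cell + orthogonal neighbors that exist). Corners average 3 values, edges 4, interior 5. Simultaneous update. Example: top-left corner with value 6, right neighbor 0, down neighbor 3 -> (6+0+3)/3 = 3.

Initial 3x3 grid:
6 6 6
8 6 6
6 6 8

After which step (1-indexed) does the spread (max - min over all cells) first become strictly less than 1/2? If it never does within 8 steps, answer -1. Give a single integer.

Answer: 2

Derivation:
Step 1: max=20/3, min=6, spread=2/3
Step 2: max=787/120, min=37/6, spread=47/120
  -> spread < 1/2 first at step 2
Step 3: max=3541/540, min=251/40, spread=61/216
Step 4: max=211037/32400, min=136433/21600, spread=511/2592
Step 5: max=12623089/1944000, min=8235851/1296000, spread=4309/31104
Step 6: max=754823633/116640000, min=165218099/25920000, spread=36295/373248
Step 7: max=45199443901/6998400000, min=29814449059/4665600000, spread=305773/4478976
Step 8: max=2707521511397/419904000000, min=1791597929473/279936000000, spread=2575951/53747712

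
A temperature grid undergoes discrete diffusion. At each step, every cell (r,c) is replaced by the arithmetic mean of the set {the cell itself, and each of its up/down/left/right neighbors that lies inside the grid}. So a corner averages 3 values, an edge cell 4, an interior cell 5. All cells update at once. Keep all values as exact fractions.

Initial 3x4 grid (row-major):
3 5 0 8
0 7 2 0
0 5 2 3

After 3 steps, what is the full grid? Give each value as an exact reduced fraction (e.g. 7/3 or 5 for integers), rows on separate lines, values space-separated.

After step 1:
  8/3 15/4 15/4 8/3
  5/2 19/5 11/5 13/4
  5/3 7/2 3 5/3
After step 2:
  107/36 419/120 371/120 29/9
  319/120 63/20 16/5 587/240
  23/9 359/120 311/120 95/36
After step 3:
  821/270 2287/720 2341/720 6307/2160
  4081/1440 1859/600 139/48 1657/576
  1477/540 127/45 257/90 5527/2160

Answer: 821/270 2287/720 2341/720 6307/2160
4081/1440 1859/600 139/48 1657/576
1477/540 127/45 257/90 5527/2160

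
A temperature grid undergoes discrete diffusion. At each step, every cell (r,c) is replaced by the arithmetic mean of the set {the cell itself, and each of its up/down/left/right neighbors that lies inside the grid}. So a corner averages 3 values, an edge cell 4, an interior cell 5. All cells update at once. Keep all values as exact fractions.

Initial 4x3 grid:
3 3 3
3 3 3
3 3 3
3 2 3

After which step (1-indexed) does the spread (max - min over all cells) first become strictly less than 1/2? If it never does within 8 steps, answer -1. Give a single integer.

Step 1: max=3, min=8/3, spread=1/3
  -> spread < 1/2 first at step 1
Step 2: max=3, min=653/240, spread=67/240
Step 3: max=3, min=6043/2160, spread=437/2160
Step 4: max=2991/1000, min=2434469/864000, spread=29951/172800
Step 5: max=10046/3375, min=22112179/7776000, spread=206761/1555200
Step 6: max=16034329/5400000, min=8875004429/3110400000, spread=14430763/124416000
Step 7: max=1278347273/432000000, min=534764258311/186624000000, spread=139854109/1492992000
Step 8: max=114788771023/38880000000, min=32169848109749/11197440000000, spread=7114543559/89579520000

Answer: 1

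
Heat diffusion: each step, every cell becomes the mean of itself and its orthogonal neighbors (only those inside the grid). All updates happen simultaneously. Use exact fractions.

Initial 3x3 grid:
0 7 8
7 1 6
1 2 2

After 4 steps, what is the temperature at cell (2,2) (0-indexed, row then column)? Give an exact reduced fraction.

Step 1: cell (2,2) = 10/3
Step 2: cell (2,2) = 109/36
Step 3: cell (2,2) = 7931/2160
Step 4: cell (2,2) = 462397/129600
Full grid after step 4:
  504347/129600 117557/27000 191749/43200
  1044233/288000 167261/45000 3613199/864000
  402697/129600 1485287/432000 462397/129600

Answer: 462397/129600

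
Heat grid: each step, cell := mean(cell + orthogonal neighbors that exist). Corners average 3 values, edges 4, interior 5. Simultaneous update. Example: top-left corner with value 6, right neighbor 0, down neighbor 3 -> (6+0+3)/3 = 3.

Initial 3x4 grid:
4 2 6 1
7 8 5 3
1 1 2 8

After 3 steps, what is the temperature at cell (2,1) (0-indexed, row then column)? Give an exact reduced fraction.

Step 1: cell (2,1) = 3
Step 2: cell (2,1) = 73/20
Step 3: cell (2,1) = 1583/400
Full grid after step 3:
  4813/1080 15997/3600 14797/3600 8663/2160
  7721/1800 12571/3000 25297/6000 58673/14400
  77/20 1583/400 14497/3600 8933/2160

Answer: 1583/400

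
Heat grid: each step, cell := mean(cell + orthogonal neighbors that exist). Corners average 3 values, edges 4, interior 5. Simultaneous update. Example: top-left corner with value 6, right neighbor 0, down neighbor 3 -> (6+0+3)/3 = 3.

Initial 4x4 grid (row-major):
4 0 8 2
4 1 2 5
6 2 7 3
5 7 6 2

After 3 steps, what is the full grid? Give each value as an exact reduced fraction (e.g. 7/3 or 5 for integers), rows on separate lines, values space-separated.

After step 1:
  8/3 13/4 3 5
  15/4 9/5 23/5 3
  17/4 23/5 4 17/4
  6 5 11/2 11/3
After step 2:
  29/9 643/240 317/80 11/3
  187/60 18/5 82/25 337/80
  93/20 393/100 459/100 179/48
  61/12 211/40 109/24 161/36
After step 3:
  6493/2160 4847/1440 8153/2400 1421/360
  1313/360 19927/6000 3929/1000 8933/2400
  839/200 4409/1000 4817/1200 30607/7200
  1801/360 1883/400 16991/3600 1835/432

Answer: 6493/2160 4847/1440 8153/2400 1421/360
1313/360 19927/6000 3929/1000 8933/2400
839/200 4409/1000 4817/1200 30607/7200
1801/360 1883/400 16991/3600 1835/432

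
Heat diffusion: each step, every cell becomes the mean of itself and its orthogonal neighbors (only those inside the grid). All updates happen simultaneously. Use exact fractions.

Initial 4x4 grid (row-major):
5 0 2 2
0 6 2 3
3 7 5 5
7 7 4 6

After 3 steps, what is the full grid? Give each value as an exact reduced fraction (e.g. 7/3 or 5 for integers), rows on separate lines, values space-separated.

Answer: 595/216 20917/7200 18797/7200 3013/1080
26017/7200 10277/3000 10699/3000 23717/7200
32377/7200 14309/3000 4473/1000 10591/2400
5723/1080 38197/7200 4197/800 1771/360

Derivation:
After step 1:
  5/3 13/4 3/2 7/3
  7/2 3 18/5 3
  17/4 28/5 23/5 19/4
  17/3 25/4 11/2 5
After step 2:
  101/36 113/48 641/240 41/18
  149/48 379/100 157/50 821/240
  1141/240 237/50 481/100 347/80
  97/18 1381/240 427/80 61/12
After step 3:
  595/216 20917/7200 18797/7200 3013/1080
  26017/7200 10277/3000 10699/3000 23717/7200
  32377/7200 14309/3000 4473/1000 10591/2400
  5723/1080 38197/7200 4197/800 1771/360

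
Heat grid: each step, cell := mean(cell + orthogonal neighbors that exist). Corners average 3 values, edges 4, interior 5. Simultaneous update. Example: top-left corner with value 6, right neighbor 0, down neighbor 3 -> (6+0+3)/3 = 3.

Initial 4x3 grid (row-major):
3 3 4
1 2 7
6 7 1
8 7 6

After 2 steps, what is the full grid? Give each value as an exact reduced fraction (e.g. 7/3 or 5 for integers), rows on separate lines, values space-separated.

Answer: 25/9 7/2 67/18
89/24 181/50 209/48
201/40 527/100 1081/240
13/2 349/60 203/36

Derivation:
After step 1:
  7/3 3 14/3
  3 4 7/2
  11/2 23/5 21/4
  7 7 14/3
After step 2:
  25/9 7/2 67/18
  89/24 181/50 209/48
  201/40 527/100 1081/240
  13/2 349/60 203/36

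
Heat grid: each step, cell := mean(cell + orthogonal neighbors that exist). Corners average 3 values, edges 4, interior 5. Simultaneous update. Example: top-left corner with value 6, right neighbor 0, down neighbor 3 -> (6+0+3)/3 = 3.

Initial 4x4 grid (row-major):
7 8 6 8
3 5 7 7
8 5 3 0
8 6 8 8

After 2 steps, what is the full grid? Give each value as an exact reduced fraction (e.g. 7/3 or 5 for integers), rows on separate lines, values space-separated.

After step 1:
  6 13/2 29/4 7
  23/4 28/5 28/5 11/2
  6 27/5 23/5 9/2
  22/3 27/4 25/4 16/3
After step 2:
  73/12 507/80 527/80 79/12
  467/80 577/100 571/100 113/20
  1469/240 567/100 527/100 299/60
  241/36 193/30 86/15 193/36

Answer: 73/12 507/80 527/80 79/12
467/80 577/100 571/100 113/20
1469/240 567/100 527/100 299/60
241/36 193/30 86/15 193/36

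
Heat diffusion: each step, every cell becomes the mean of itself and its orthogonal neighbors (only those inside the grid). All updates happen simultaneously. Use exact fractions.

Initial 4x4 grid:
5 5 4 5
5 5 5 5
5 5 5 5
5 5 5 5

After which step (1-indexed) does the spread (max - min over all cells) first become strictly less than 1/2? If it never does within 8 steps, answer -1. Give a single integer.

Step 1: max=5, min=14/3, spread=1/3
  -> spread < 1/2 first at step 1
Step 2: max=5, min=569/120, spread=31/120
Step 3: max=5, min=5189/1080, spread=211/1080
Step 4: max=5, min=523157/108000, spread=16843/108000
Step 5: max=44921/9000, min=4721357/972000, spread=130111/972000
Step 6: max=2692841/540000, min=142157633/29160000, spread=3255781/29160000
Step 7: max=2688893/540000, min=4273646309/874800000, spread=82360351/874800000
Step 8: max=483493559/97200000, min=128468683109/26244000000, spread=2074577821/26244000000

Answer: 1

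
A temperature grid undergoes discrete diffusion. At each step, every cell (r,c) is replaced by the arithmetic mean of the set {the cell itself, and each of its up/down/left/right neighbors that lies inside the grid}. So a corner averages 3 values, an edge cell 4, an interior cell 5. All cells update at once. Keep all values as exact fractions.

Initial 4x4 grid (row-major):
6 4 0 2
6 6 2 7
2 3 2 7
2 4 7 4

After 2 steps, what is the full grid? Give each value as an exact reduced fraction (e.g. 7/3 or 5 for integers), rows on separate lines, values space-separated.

After step 1:
  16/3 4 2 3
  5 21/5 17/5 9/2
  13/4 17/5 21/5 5
  8/3 4 17/4 6
After step 2:
  43/9 233/60 31/10 19/6
  1067/240 4 183/50 159/40
  859/240 381/100 81/20 197/40
  119/36 859/240 369/80 61/12

Answer: 43/9 233/60 31/10 19/6
1067/240 4 183/50 159/40
859/240 381/100 81/20 197/40
119/36 859/240 369/80 61/12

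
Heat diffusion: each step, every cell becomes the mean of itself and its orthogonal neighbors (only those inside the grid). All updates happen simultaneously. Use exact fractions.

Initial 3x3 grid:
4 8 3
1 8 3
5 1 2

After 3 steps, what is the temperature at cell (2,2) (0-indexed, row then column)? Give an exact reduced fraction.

Step 1: cell (2,2) = 2
Step 2: cell (2,2) = 10/3
Step 3: cell (2,2) = 611/180
Full grid after step 3:
  9677/2160 22673/4800 9547/2160
  30247/7200 23903/6000 14711/3600
  3811/1080 13111/3600 611/180

Answer: 611/180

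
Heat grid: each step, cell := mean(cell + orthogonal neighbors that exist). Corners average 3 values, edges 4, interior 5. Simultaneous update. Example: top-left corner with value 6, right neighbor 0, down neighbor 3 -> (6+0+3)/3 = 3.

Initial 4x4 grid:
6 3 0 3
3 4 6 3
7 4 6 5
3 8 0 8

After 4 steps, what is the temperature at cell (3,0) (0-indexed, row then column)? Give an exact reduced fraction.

Answer: 10381/2160

Derivation:
Step 1: cell (3,0) = 6
Step 2: cell (3,0) = 14/3
Step 3: cell (3,0) = 1823/360
Step 4: cell (3,0) = 10381/2160
Full grid after step 4:
  44101/10800 273947/72000 260603/72000 3799/1080
  310547/72000 127381/30000 14839/3750 284833/72000
  343483/72000 45499/10000 103003/22500 952283/216000
  10381/2160 39107/8000 1014833/216000 77147/16200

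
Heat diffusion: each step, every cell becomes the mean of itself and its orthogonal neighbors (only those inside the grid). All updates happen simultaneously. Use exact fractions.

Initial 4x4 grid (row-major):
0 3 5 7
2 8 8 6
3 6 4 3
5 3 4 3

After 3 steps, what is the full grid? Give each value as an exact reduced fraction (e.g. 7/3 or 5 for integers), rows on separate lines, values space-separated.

Answer: 484/135 31309/7200 12767/2400 4069/720
27379/7200 6877/1500 2091/400 543/100
29347/7200 26659/6000 7133/1500 83/18
8713/2160 956/225 743/180 221/54

Derivation:
After step 1:
  5/3 4 23/4 6
  13/4 27/5 31/5 6
  4 24/5 5 4
  11/3 9/2 7/2 10/3
After step 2:
  107/36 1009/240 439/80 71/12
  859/240 473/100 567/100 111/20
  943/240 237/50 47/10 55/12
  73/18 247/60 49/12 65/18
After step 3:
  484/135 31309/7200 12767/2400 4069/720
  27379/7200 6877/1500 2091/400 543/100
  29347/7200 26659/6000 7133/1500 83/18
  8713/2160 956/225 743/180 221/54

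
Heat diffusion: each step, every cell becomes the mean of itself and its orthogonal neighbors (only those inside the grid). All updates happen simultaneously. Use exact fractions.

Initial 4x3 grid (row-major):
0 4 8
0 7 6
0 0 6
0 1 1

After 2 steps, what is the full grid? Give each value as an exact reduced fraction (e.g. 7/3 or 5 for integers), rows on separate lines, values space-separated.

Answer: 47/18 929/240 35/6
389/240 389/100 97/20
293/240 199/100 58/15
5/18 63/40 77/36

Derivation:
After step 1:
  4/3 19/4 6
  7/4 17/5 27/4
  0 14/5 13/4
  1/3 1/2 8/3
After step 2:
  47/18 929/240 35/6
  389/240 389/100 97/20
  293/240 199/100 58/15
  5/18 63/40 77/36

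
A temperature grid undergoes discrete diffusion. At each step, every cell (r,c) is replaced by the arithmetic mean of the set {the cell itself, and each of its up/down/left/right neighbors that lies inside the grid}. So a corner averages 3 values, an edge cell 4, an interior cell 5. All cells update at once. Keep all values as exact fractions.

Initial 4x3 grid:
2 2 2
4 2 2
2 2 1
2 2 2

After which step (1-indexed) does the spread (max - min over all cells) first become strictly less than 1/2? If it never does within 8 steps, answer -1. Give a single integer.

Step 1: max=8/3, min=5/3, spread=1
Step 2: max=151/60, min=209/120, spread=31/40
Step 3: max=1291/540, min=1949/1080, spread=211/360
Step 4: max=18509/8100, min=61451/32400, spread=839/2160
  -> spread < 1/2 first at step 4
Step 5: max=2191667/972000, min=1869887/972000, spread=5363/16200
Step 6: max=16101821/7290000, min=57367859/29160000, spread=93859/388800
Step 7: max=955923139/437400000, min=3481038331/1749600000, spread=4568723/23328000
Step 8: max=113487295627/52488000000, min=211248124379/104976000000, spread=8387449/55987200

Answer: 4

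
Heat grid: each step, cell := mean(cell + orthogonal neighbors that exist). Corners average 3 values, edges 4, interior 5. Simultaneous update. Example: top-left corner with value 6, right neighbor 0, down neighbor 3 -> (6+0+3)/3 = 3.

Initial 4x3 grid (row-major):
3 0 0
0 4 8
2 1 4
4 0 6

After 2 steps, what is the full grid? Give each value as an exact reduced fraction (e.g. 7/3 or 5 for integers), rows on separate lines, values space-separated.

After step 1:
  1 7/4 8/3
  9/4 13/5 4
  7/4 11/5 19/4
  2 11/4 10/3
After step 2:
  5/3 481/240 101/36
  19/10 64/25 841/240
  41/20 281/100 857/240
  13/6 617/240 65/18

Answer: 5/3 481/240 101/36
19/10 64/25 841/240
41/20 281/100 857/240
13/6 617/240 65/18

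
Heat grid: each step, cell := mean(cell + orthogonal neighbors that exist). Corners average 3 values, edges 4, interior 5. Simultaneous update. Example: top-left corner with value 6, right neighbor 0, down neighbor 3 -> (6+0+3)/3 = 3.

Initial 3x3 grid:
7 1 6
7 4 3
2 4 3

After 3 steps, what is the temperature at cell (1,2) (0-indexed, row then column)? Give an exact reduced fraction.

Step 1: cell (1,2) = 4
Step 2: cell (1,2) = 217/60
Step 3: cell (1,2) = 13679/3600
Full grid after step 3:
  541/120 30683/7200 4219/1080
  994/225 8039/2000 13679/3600
  8933/2160 55841/14400 7793/2160

Answer: 13679/3600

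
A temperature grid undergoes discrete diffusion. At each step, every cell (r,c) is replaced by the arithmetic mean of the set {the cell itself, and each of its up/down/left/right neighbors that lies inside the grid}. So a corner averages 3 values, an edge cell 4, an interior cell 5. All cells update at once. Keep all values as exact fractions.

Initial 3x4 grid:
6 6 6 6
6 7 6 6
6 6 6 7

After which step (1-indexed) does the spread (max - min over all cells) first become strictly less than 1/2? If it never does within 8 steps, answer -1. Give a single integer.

Step 1: max=19/3, min=6, spread=1/3
  -> spread < 1/2 first at step 1
Step 2: max=113/18, min=73/12, spread=7/36
Step 3: max=13487/2160, min=14693/2400, spread=2633/21600
Step 4: max=671479/108000, min=442261/72000, spread=647/8640
Step 5: max=48270617/7776000, min=15938539/2592000, spread=455/7776
Step 6: max=2890984603/466560000, min=957459101/155520000, spread=186073/4665600
Step 7: max=173322437177/27993600000, min=57468618559/9331200000, spread=1833163/55987200
Step 8: max=10391071033243/1679616000000, min=3450222609581/559872000000, spread=80806409/3359232000

Answer: 1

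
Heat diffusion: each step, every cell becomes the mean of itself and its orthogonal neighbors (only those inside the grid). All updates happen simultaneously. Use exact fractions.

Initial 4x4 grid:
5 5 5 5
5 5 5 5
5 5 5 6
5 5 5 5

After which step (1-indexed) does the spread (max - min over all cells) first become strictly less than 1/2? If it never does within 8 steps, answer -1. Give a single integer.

Answer: 1

Derivation:
Step 1: max=16/3, min=5, spread=1/3
  -> spread < 1/2 first at step 1
Step 2: max=631/120, min=5, spread=31/120
Step 3: max=5611/1080, min=5, spread=211/1080
Step 4: max=556843/108000, min=5, spread=16843/108000
Step 5: max=4998643/972000, min=45079/9000, spread=130111/972000
Step 6: max=149442367/29160000, min=2707159/540000, spread=3255781/29160000
Step 7: max=4474353691/874800000, min=2711107/540000, spread=82360351/874800000
Step 8: max=133971316891/26244000000, min=488506441/97200000, spread=2074577821/26244000000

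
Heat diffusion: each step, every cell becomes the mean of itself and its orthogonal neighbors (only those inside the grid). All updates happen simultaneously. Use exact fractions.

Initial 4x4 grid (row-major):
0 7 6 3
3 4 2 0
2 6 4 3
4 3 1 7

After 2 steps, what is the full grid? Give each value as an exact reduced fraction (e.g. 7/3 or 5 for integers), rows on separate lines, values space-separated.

Answer: 59/18 989/240 299/80 19/6
103/30 179/50 173/50 117/40
16/5 373/100 349/100 371/120
41/12 281/80 847/240 131/36

Derivation:
After step 1:
  10/3 17/4 9/2 3
  9/4 22/5 16/5 2
  15/4 19/5 16/5 7/2
  3 7/2 15/4 11/3
After step 2:
  59/18 989/240 299/80 19/6
  103/30 179/50 173/50 117/40
  16/5 373/100 349/100 371/120
  41/12 281/80 847/240 131/36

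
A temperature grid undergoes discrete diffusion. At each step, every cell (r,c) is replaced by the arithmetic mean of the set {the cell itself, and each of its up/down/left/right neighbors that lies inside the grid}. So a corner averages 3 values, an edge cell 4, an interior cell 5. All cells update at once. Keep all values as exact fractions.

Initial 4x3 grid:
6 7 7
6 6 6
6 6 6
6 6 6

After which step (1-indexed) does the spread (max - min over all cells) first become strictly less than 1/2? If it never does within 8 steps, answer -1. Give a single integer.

Step 1: max=20/3, min=6, spread=2/3
Step 2: max=233/36, min=6, spread=17/36
  -> spread < 1/2 first at step 2
Step 3: max=13807/2160, min=6, spread=847/2160
Step 4: max=205031/32400, min=1354/225, spread=2011/6480
Step 5: max=24458783/3888000, min=651713/108000, spread=199423/777600
Step 6: max=1460584867/233280000, min=13075249/2160000, spread=1938319/9331200
Step 7: max=87342477053/13996800000, min=1179844199/194400000, spread=95747789/559872000
Step 8: max=5226417255127/839808000000, min=70957143941/11664000000, spread=940023131/6718464000

Answer: 2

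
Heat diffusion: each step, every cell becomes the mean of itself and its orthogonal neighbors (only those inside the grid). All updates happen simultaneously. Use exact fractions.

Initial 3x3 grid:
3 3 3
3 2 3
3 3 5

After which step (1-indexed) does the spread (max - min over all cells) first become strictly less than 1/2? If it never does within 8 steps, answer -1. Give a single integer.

Step 1: max=11/3, min=11/4, spread=11/12
Step 2: max=61/18, min=17/6, spread=5/9
Step 3: max=3509/1080, min=1033/360, spread=41/108
  -> spread < 1/2 first at step 3
Step 4: max=205483/64800, min=62711/21600, spread=347/1296
Step 5: max=12159101/3888000, min=3809617/1296000, spread=2921/15552
Step 6: max=722415547/233280000, min=230550599/77760000, spread=24611/186624
Step 7: max=43067855309/13996800000, min=13924016353/4665600000, spread=207329/2239488
Step 8: max=2572184335723/839808000000, min=839200663991/279936000000, spread=1746635/26873856

Answer: 3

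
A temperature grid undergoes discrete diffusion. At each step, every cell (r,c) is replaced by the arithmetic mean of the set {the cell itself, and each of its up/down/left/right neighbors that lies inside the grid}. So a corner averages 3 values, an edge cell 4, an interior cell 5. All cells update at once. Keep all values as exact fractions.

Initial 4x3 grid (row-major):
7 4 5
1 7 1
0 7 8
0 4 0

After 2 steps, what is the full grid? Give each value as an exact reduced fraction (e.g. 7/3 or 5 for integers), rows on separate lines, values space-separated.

After step 1:
  4 23/4 10/3
  15/4 4 21/4
  2 26/5 4
  4/3 11/4 4
After step 2:
  9/2 205/48 43/9
  55/16 479/100 199/48
  737/240 359/100 369/80
  73/36 797/240 43/12

Answer: 9/2 205/48 43/9
55/16 479/100 199/48
737/240 359/100 369/80
73/36 797/240 43/12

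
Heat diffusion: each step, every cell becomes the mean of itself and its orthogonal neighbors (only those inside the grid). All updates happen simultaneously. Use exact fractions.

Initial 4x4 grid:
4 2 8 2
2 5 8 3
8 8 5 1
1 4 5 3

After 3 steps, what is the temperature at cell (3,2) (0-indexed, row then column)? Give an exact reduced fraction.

Step 1: cell (3,2) = 17/4
Step 2: cell (3,2) = 343/80
Step 3: cell (3,2) = 3473/800
Full grid after step 3:
  1829/432 33553/7200 33377/7200 9653/2160
  16709/3600 28771/6000 29063/6000 15391/3600
  17017/3600 30011/6000 9189/2000 1619/400
  2053/432 33689/7200 3473/800 2743/720

Answer: 3473/800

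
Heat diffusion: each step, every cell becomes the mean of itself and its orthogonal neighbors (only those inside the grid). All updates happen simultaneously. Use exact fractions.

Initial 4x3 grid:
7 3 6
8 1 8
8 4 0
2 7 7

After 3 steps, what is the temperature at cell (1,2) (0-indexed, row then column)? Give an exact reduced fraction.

Answer: 8167/1800

Derivation:
Step 1: cell (1,2) = 15/4
Step 2: cell (1,2) = 569/120
Step 3: cell (1,2) = 8167/1800
Full grid after step 3:
  3881/720 70961/14400 10423/2160
  6253/1200 29839/6000 8167/1800
  18959/3600 1784/375 1049/225
  1117/216 8927/1800 1003/216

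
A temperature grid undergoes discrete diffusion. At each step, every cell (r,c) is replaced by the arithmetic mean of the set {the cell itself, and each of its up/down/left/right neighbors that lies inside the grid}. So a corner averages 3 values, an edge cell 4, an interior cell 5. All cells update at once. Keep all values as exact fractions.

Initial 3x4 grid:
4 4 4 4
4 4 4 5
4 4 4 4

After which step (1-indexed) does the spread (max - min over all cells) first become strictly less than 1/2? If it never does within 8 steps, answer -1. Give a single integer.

Answer: 1

Derivation:
Step 1: max=13/3, min=4, spread=1/3
  -> spread < 1/2 first at step 1
Step 2: max=1027/240, min=4, spread=67/240
Step 3: max=9077/2160, min=4, spread=437/2160
Step 4: max=3613531/864000, min=4009/1000, spread=29951/172800
Step 5: max=32319821/7776000, min=13579/3375, spread=206761/1555200
Step 6: max=12897795571/3110400000, min=21765671/5400000, spread=14430763/124416000
Step 7: max=771603741689/186624000000, min=1745652727/432000000, spread=139854109/1492992000
Step 8: max=46212231890251/11197440000000, min=157371228977/38880000000, spread=7114543559/89579520000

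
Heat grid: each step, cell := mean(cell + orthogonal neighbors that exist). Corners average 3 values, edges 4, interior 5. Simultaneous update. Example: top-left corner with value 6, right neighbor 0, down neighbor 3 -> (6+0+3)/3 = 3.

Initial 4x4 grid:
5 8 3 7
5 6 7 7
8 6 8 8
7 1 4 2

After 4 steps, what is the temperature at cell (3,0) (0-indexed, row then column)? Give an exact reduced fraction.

Step 1: cell (3,0) = 16/3
Step 2: cell (3,0) = 49/9
Step 3: cell (3,0) = 11663/2160
Step 4: cell (3,0) = 357833/64800
Full grid after step 4:
  129293/21600 146021/24000 1321117/216000 405967/64800
  13529/2250 358247/60000 1104733/180000 20638/3375
  19367/3375 1038827/180000 1026259/180000 19684/3375
  357833/64800 1158203/216000 1163371/216000 349681/64800

Answer: 357833/64800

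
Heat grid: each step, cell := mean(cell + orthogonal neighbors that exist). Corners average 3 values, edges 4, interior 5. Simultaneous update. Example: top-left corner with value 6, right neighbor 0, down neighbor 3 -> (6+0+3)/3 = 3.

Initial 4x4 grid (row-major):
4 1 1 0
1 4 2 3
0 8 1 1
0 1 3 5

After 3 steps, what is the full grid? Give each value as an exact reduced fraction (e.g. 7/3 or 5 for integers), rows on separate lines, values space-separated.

Answer: 137/60 329/150 1663/900 1771/1080
172/75 611/250 6607/3000 7057/3600
407/180 908/375 2601/1000 193/80
1067/540 877/360 103/40 193/72

Derivation:
After step 1:
  2 5/2 1 4/3
  9/4 16/5 11/5 3/2
  9/4 14/5 3 5/2
  1/3 3 5/2 3
After step 2:
  9/4 87/40 211/120 23/18
  97/40 259/100 109/50 113/60
  229/120 57/20 13/5 5/2
  67/36 259/120 23/8 8/3
After step 3:
  137/60 329/150 1663/900 1771/1080
  172/75 611/250 6607/3000 7057/3600
  407/180 908/375 2601/1000 193/80
  1067/540 877/360 103/40 193/72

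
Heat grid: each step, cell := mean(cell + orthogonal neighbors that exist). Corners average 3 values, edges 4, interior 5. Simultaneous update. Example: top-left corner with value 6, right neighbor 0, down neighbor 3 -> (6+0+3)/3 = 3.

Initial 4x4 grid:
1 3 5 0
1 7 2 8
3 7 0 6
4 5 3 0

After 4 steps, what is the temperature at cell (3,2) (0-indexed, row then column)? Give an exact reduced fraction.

Answer: 254033/72000

Derivation:
Step 1: cell (3,2) = 2
Step 2: cell (3,2) = 267/80
Step 3: cell (3,2) = 8123/2400
Step 4: cell (3,2) = 254033/72000
Full grid after step 4:
  213223/64800 366059/108000 394531/108000 11977/3240
  746143/216000 651793/180000 82417/22500 401491/108000
  269669/72000 112261/30000 218359/60000 126929/36000
  8317/2160 269809/72000 254033/72000 72833/21600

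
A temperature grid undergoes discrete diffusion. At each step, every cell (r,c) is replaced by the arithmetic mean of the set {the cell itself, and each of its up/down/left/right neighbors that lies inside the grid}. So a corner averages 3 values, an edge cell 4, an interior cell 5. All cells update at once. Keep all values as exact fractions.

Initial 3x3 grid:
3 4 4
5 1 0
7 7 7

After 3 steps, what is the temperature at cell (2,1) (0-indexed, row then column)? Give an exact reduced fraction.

Answer: 11053/2400

Derivation:
Step 1: cell (2,1) = 11/2
Step 2: cell (2,1) = 199/40
Step 3: cell (2,1) = 11053/2400
Full grid after step 3:
  341/90 6121/1800 863/270
  7721/1800 11933/3000 6521/1800
  5287/1080 11053/2400 4607/1080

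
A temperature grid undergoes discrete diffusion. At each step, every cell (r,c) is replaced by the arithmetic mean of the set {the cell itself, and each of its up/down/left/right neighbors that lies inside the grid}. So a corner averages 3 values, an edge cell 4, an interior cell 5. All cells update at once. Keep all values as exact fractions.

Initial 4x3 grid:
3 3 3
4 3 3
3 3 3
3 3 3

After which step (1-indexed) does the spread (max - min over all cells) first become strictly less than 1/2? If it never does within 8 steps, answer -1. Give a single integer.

Answer: 1

Derivation:
Step 1: max=10/3, min=3, spread=1/3
  -> spread < 1/2 first at step 1
Step 2: max=391/120, min=3, spread=31/120
Step 3: max=3451/1080, min=3, spread=211/1080
Step 4: max=340897/108000, min=5447/1800, spread=14077/108000
Step 5: max=3056407/972000, min=327683/108000, spread=5363/48600
Step 6: max=91220809/29160000, min=182869/60000, spread=93859/1166400
Step 7: max=5459074481/1749600000, min=296936467/97200000, spread=4568723/69984000
Step 8: max=326708435629/104976000000, min=8929618889/2916000000, spread=8387449/167961600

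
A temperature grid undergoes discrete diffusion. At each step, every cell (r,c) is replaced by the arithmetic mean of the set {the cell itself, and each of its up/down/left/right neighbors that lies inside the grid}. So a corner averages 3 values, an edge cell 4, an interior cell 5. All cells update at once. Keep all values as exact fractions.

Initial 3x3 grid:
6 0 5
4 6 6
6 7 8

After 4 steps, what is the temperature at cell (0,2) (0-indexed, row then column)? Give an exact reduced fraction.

Answer: 321331/64800

Derivation:
Step 1: cell (0,2) = 11/3
Step 2: cell (0,2) = 85/18
Step 3: cell (0,2) = 5063/1080
Step 4: cell (0,2) = 321331/64800
Full grid after step 4:
  610837/129600 451231/96000 321331/64800
  80851/16000 1906523/360000 4618579/864000
  723887/129600 4913329/864000 3961/675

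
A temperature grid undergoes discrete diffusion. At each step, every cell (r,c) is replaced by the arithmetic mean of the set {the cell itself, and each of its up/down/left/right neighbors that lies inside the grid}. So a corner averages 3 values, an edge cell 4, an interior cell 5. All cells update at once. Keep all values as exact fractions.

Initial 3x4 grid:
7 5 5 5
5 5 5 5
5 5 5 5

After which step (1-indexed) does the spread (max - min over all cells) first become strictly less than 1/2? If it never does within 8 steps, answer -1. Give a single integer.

Answer: 3

Derivation:
Step 1: max=17/3, min=5, spread=2/3
Step 2: max=50/9, min=5, spread=5/9
Step 3: max=581/108, min=5, spread=41/108
  -> spread < 1/2 first at step 3
Step 4: max=69017/12960, min=5, spread=4217/12960
Step 5: max=4097149/777600, min=18079/3600, spread=38417/155520
Step 6: max=244480211/46656000, min=362597/72000, spread=1903471/9331200
Step 7: max=14597789089/2799360000, min=10915759/2160000, spread=18038617/111974400
Step 8: max=873076182851/167961600000, min=984926759/194400000, spread=883978523/6718464000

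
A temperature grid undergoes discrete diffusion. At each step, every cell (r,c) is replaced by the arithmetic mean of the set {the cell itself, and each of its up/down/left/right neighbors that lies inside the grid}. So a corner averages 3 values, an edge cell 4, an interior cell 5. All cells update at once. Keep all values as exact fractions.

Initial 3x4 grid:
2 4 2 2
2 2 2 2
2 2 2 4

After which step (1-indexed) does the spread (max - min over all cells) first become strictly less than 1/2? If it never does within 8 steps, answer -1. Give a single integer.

Answer: 3

Derivation:
Step 1: max=8/3, min=2, spread=2/3
Step 2: max=23/9, min=2, spread=5/9
Step 3: max=1291/540, min=779/360, spread=49/216
  -> spread < 1/2 first at step 3
Step 4: max=154069/64800, min=23569/10800, spread=2531/12960
Step 5: max=60953089/25920000, min=241391/108000, spread=3019249/25920000
Step 6: max=60716711/25920000, min=21839051/9720000, spread=297509/3110400
Step 7: max=217780799209/93312000000, min=330285521/145800000, spread=6398065769/93312000000
Step 8: max=652609464773/279936000000, min=13253378951/5832000000, spread=131578201/2239488000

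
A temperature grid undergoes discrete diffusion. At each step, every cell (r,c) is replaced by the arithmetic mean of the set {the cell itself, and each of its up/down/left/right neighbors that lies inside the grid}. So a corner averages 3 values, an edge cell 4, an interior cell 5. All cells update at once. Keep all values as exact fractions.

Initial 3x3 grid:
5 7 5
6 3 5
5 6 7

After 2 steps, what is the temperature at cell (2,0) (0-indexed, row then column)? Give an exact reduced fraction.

Step 1: cell (2,0) = 17/3
Step 2: cell (2,0) = 47/9
Full grid after step 2:
  21/4 331/60 47/9
  1309/240 127/25 331/60
  47/9 1339/240 65/12

Answer: 47/9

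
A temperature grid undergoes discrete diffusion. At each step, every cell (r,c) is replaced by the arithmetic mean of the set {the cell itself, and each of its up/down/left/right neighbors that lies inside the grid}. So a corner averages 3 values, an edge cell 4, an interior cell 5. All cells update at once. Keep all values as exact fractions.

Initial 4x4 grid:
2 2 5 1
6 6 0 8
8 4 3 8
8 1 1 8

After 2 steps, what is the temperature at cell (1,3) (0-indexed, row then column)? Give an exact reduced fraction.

Answer: 301/60

Derivation:
Step 1: cell (1,3) = 17/4
Step 2: cell (1,3) = 301/60
Full grid after step 2:
  151/36 761/240 889/240 131/36
  71/15 433/100 349/100 301/60
  331/60 106/25 22/5 149/30
  47/9 1009/240 937/240 47/9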